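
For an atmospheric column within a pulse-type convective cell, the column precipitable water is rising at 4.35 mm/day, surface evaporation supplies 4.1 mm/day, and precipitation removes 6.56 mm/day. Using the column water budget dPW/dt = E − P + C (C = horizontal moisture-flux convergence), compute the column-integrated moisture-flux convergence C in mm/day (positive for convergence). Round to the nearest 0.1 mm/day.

C ≈ 6.8 mm/day

dPW/dt = +4.35 mm/day.
C = dPW/dt − E + P = (+4.35) − 4.1 + 6.56 = 6.8 mm/day.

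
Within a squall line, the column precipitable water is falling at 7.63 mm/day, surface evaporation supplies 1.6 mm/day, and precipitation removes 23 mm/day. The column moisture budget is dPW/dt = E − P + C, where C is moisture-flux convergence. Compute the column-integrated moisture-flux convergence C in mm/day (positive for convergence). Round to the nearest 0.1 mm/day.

C ≈ 13.8 mm/day

dPW/dt = -7.63 mm/day.
C = dPW/dt − E + P = (-7.63) − 1.6 + 23 = 13.8 mm/day.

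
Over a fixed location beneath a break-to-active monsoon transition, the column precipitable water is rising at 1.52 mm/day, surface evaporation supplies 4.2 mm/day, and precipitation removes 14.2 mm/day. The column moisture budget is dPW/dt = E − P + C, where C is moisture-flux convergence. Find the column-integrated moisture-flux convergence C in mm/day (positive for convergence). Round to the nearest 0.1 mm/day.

C ≈ 11.5 mm/day

dPW/dt = +1.52 mm/day.
C = dPW/dt − E + P = (+1.52) − 4.2 + 14.2 = 11.5 mm/day.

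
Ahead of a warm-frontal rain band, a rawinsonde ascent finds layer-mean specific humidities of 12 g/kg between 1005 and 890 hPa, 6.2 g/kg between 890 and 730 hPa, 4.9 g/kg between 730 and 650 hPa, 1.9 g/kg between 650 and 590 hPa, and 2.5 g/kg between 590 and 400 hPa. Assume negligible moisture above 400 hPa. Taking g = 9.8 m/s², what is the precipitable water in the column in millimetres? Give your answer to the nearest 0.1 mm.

Precipitable water is the column-integrated vapour mass per unit area: PW = (1/g) Σ q̄ Δp, with q in kg/kg and Δp in Pa (1 kg/m² of water = 1 mm).
Layer 1005–890 hPa: Δp = 115 hPa = 11500 Pa, q̄ = 0.012 kg/kg → 0.012 × 11500 / 9.8 = 14.08 mm
Layer 890–730 hPa: Δp = 160 hPa = 16000 Pa, q̄ = 0.0062 kg/kg → 0.0062 × 16000 / 9.8 = 10.12 mm
Layer 730–650 hPa: Δp = 80 hPa = 8000 Pa, q̄ = 0.0049 kg/kg → 0.0049 × 8000 / 9.8 = 4.00 mm
Layer 650–590 hPa: Δp = 60 hPa = 6000 Pa, q̄ = 0.0019 kg/kg → 0.0019 × 6000 / 9.8 = 1.16 mm
Layer 590–400 hPa: Δp = 190 hPa = 19000 Pa, q̄ = 0.0025 kg/kg → 0.0025 × 19000 / 9.8 = 4.85 mm
PW = 14.08 + 10.12 + 4.00 + 1.16 + 4.85 = 34.21 ≈ 34.2 mm.

PW ≈ 34.2 mm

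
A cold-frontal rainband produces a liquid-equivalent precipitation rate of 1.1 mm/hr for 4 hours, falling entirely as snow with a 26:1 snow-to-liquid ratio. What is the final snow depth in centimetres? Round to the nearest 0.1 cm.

Liquid-equivalent depth = 1.1 × 4 = 4.4 mm.
Snow depth = 4.4 mm × 26 = 114.4 mm = 11.4 cm.

snow depth ≈ 11.4 cm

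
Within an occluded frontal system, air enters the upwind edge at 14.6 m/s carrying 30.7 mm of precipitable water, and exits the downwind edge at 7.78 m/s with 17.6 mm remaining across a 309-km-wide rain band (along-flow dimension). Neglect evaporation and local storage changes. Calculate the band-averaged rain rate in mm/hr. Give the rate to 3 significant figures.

R ≈ 3.63 mm/hr

Column moisture flux per unit crosswind length is F = V × PW.
Inflow: F_in = 14.6 × 30.7 = 448.22 mm·m/s
Outflow: F_out = 7.78 × 17.6 = 136.928 mm·m/s
Steady-state rate R = (F_in − F_out)/L = (448.22 − 136.928) / 309000 m = 1.007e-03 mm/s.
R = 1.007e-03 × 3600 = 3.63 mm/hr.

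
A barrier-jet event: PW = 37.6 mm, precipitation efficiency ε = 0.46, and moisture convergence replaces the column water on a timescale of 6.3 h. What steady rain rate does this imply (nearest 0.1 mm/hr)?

R ≈ 2.7 mm/hr

Each overturning extracts ε × PW = 0.46 × 37.6 = 17.296 mm.
Rate = ε·PW / τ = 17.296 / 6.3 h = 2.7 mm/hr.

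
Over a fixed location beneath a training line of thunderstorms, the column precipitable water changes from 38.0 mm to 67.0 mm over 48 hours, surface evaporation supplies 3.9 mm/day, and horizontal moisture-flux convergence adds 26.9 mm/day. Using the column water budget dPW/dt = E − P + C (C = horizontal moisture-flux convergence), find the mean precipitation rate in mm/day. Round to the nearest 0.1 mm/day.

dPW/dt = (67.0 − 38.0) mm / (48/24 day) = +14.500 mm/day.
P = E + C − dPW/dt = 3.9 + (26.9) − (+14.500) = 16.3 mm/day.

P ≈ 16.3 mm/day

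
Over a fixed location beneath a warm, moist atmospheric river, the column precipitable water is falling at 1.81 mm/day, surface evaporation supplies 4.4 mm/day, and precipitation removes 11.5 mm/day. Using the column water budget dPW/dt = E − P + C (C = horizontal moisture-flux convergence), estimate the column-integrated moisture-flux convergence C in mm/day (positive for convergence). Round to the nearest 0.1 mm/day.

dPW/dt = -1.81 mm/day.
C = dPW/dt − E + P = (-1.81) − 4.4 + 11.5 = 5.3 mm/day.

C ≈ 5.3 mm/day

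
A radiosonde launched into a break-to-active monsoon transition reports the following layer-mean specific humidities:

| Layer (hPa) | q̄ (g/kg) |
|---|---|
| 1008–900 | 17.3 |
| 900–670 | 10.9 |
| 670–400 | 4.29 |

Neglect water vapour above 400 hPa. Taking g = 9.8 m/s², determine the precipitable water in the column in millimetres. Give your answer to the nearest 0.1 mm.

Precipitable water is the column-integrated vapour mass per unit area: PW = (1/g) Σ q̄ Δp, with q in kg/kg and Δp in Pa (1 kg/m² of water = 1 mm).
Layer 1008–900 hPa: Δp = 108 hPa = 10800 Pa, q̄ = 0.0173 kg/kg → 0.0173 × 10800 / 9.8 = 19.07 mm
Layer 900–670 hPa: Δp = 230 hPa = 23000 Pa, q̄ = 0.0109 kg/kg → 0.0109 × 23000 / 9.8 = 25.58 mm
Layer 670–400 hPa: Δp = 270 hPa = 27000 Pa, q̄ = 0.00429 kg/kg → 0.00429 × 27000 / 9.8 = 11.82 mm
PW = 19.07 + 25.58 + 11.82 = 56.47 ≈ 56.5 mm.

PW ≈ 56.5 mm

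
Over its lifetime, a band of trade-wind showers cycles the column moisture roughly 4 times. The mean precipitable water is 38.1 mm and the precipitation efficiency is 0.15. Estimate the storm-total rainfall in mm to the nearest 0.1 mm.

Each cycle deposits ε × PW = 0.15 × 38.1 = 5.715 mm.
Over 4 cycles: 4 × 5.715 = 22.9 mm.

rainfall ≈ 22.9 mm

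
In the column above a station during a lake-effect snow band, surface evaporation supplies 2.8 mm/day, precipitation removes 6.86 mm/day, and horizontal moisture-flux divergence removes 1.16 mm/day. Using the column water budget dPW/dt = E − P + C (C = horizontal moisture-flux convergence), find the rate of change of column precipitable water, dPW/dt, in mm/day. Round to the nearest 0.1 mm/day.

dPW/dt ≈ -5.2 mm/day

dPW/dt = E − P + C = 2.8 − 6.86 + (-1.16) = -5.2 mm/day.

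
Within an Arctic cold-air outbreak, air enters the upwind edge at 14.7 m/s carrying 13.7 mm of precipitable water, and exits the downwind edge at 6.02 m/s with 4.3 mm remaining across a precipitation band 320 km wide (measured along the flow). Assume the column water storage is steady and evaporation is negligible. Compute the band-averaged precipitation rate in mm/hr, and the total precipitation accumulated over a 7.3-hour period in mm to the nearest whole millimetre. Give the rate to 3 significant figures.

Column moisture flux per unit crosswind length is F = V × PW.
Inflow: F_in = 14.7 × 13.7 = 201.39 mm·m/s
Outflow: F_out = 6.02 × 4.3 = 25.886 mm·m/s
Steady-state rate R = (F_in − F_out)/L = (201.39 − 25.886) / 320000 m = 5.485e-04 mm/s.
R = 5.485e-04 × 3600 = 1.97 mm/hr.
Over 7.3 h: total = 1.97 × 7.3 = 14.381 ≈ 14 mm.

R ≈ 1.97 mm/hr; total ≈ 14 mm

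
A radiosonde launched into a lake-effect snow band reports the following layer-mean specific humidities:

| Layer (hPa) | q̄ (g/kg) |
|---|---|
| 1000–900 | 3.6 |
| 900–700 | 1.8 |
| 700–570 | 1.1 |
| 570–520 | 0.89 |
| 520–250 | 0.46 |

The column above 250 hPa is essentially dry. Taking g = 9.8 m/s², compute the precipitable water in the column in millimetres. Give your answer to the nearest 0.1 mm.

Precipitable water is the column-integrated vapour mass per unit area: PW = (1/g) Σ q̄ Δp, with q in kg/kg and Δp in Pa (1 kg/m² of water = 1 mm).
Layer 1000–900 hPa: Δp = 100 hPa = 10000 Pa, q̄ = 0.0036 kg/kg → 0.0036 × 10000 / 9.8 = 3.67 mm
Layer 900–700 hPa: Δp = 200 hPa = 20000 Pa, q̄ = 0.0018 kg/kg → 0.0018 × 20000 / 9.8 = 3.67 mm
Layer 700–570 hPa: Δp = 130 hPa = 13000 Pa, q̄ = 0.0011 kg/kg → 0.0011 × 13000 / 9.8 = 1.46 mm
Layer 570–520 hPa: Δp = 50 hPa = 5000 Pa, q̄ = 0.00089 kg/kg → 0.00089 × 5000 / 9.8 = 0.45 mm
Layer 520–250 hPa: Δp = 270 hPa = 27000 Pa, q̄ = 0.00046 kg/kg → 0.00046 × 27000 / 9.8 = 1.27 mm
PW = 3.67 + 3.67 + 1.46 + 0.45 + 1.27 = 10.52 ≈ 10.5 mm.

PW ≈ 10.5 mm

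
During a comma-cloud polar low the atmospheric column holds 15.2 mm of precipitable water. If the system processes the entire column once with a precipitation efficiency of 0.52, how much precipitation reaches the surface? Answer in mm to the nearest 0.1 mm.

precipitation ≈ 7.9 mm

Precipitation = ε × PW = 0.52 × 15.2 = 7.9 mm.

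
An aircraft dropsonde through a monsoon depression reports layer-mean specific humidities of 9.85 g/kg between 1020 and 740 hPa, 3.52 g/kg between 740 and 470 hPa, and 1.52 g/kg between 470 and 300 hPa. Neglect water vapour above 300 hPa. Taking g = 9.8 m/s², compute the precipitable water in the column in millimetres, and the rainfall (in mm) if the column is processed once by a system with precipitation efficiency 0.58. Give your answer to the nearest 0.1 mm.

PW ≈ 40.5 mm; rainfall ≈ 23.5 mm

Precipitable water is the column-integrated vapour mass per unit area: PW = (1/g) Σ q̄ Δp, with q in kg/kg and Δp in Pa (1 kg/m² of water = 1 mm).
Layer 1020–740 hPa: Δp = 280 hPa = 28000 Pa, q̄ = 0.00985 kg/kg → 0.00985 × 28000 / 9.8 = 28.14 mm
Layer 740–470 hPa: Δp = 270 hPa = 27000 Pa, q̄ = 0.00352 kg/kg → 0.00352 × 27000 / 9.8 = 9.70 mm
Layer 470–300 hPa: Δp = 170 hPa = 17000 Pa, q̄ = 0.00152 kg/kg → 0.00152 × 17000 / 9.8 = 2.64 mm
PW = 28.14 + 9.70 + 2.64 = 40.48 ≈ 40.5 mm.
Rainfall = ε × PW = 0.58 × 40.5 = 23.5 mm.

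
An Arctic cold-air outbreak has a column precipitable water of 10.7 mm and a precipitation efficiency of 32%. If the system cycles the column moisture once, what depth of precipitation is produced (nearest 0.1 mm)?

Precipitation = ε × PW = 0.32 × 10.7 = 3.4 mm.

precipitation ≈ 3.4 mm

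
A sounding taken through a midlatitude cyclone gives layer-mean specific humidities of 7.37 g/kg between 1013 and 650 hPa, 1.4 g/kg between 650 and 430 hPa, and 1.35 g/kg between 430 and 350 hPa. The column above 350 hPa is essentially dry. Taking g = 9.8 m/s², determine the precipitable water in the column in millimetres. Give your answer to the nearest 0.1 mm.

PW ≈ 31.5 mm

Precipitable water is the column-integrated vapour mass per unit area: PW = (1/g) Σ q̄ Δp, with q in kg/kg and Δp in Pa (1 kg/m² of water = 1 mm).
Layer 1013–650 hPa: Δp = 363 hPa = 36300 Pa, q̄ = 0.00737 kg/kg → 0.00737 × 36300 / 9.8 = 27.30 mm
Layer 650–430 hPa: Δp = 220 hPa = 22000 Pa, q̄ = 0.0014 kg/kg → 0.0014 × 22000 / 9.8 = 3.14 mm
Layer 430–350 hPa: Δp = 80 hPa = 8000 Pa, q̄ = 0.00135 kg/kg → 0.00135 × 8000 / 9.8 = 1.10 mm
PW = 27.30 + 3.14 + 1.10 = 31.54 ≈ 31.5 mm.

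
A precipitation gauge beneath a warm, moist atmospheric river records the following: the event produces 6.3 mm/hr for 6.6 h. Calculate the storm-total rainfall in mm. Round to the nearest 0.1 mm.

Total = Σ Rᵢ Δtᵢ = 6.3 × 6.6
      = 41.58 = 41.6 mm.

total ≈ 41.6 mm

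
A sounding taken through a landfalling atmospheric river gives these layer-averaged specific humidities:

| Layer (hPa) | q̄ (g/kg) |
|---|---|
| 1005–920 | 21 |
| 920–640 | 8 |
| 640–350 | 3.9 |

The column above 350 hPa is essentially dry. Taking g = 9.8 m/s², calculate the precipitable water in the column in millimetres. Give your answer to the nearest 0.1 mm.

Precipitable water is the column-integrated vapour mass per unit area: PW = (1/g) Σ q̄ Δp, with q in kg/kg and Δp in Pa (1 kg/m² of water = 1 mm).
Layer 1005–920 hPa: Δp = 85 hPa = 8500 Pa, q̄ = 0.021 kg/kg → 0.021 × 8500 / 9.8 = 18.21 mm
Layer 920–640 hPa: Δp = 280 hPa = 28000 Pa, q̄ = 0.008 kg/kg → 0.008 × 28000 / 9.8 = 22.86 mm
Layer 640–350 hPa: Δp = 290 hPa = 29000 Pa, q̄ = 0.0039 kg/kg → 0.0039 × 29000 / 9.8 = 11.54 mm
PW = 18.21 + 22.86 + 11.54 = 52.61 ≈ 52.6 mm.

PW ≈ 52.6 mm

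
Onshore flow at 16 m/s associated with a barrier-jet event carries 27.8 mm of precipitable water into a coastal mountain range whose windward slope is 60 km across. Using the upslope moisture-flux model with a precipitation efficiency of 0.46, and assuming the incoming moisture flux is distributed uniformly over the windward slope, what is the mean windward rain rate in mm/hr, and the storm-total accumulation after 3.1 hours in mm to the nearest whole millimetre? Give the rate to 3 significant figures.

Incoming column moisture flux per unit ridge length: F = V × PW = 16 × 27.8 = 444.8 mm·m/s.
Spread over the 60 km slope with efficiency ε = 0.46: R = ε·F/W = 0.46 × 444.8 / 60000 m = 3.410e-03 mm/s.
R = 3.410e-03 × 3600 = 12.3 mm/hr.
Over 3.1 h: total = 12.3 × 3.1 = 38.13 ≈ 38 mm.

R ≈ 12.3 mm/hr; total ≈ 38 mm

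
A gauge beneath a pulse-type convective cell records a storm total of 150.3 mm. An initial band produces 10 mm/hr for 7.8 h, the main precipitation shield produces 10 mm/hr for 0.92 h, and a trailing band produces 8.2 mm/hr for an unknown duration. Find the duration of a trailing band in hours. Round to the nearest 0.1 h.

duration ≈ 7.7 h

Known phases: 10 × 7.8 + 10 × 0.92 = 78 + 9.2 = 87.2 mm.
Remaining depth = 150.3 − 87.2 = 63.1 mm.
Duration = 63.1 / 8.2 = 7.7 h.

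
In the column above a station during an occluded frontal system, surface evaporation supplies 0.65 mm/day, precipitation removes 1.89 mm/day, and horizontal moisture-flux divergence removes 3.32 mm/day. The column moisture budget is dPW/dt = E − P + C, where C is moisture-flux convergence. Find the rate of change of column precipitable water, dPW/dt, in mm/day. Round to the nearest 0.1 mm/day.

dPW/dt = E − P + C = 0.65 − 1.89 + (-3.32) = -4.6 mm/day.

dPW/dt ≈ -4.6 mm/day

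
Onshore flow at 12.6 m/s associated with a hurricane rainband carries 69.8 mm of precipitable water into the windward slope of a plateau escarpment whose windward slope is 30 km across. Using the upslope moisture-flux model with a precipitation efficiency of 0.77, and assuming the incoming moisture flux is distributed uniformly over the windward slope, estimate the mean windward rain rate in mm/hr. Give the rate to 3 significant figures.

Incoming column moisture flux per unit ridge length: F = V × PW = 12.6 × 69.8 = 879.48 mm·m/s.
Spread over the 30 km slope with efficiency ε = 0.77: R = ε·F/W = 0.77 × 879.48 / 30000 m = 2.257e-02 mm/s.
R = 2.257e-02 × 3600 = 81.3 mm/hr.

R ≈ 81.3 mm/hr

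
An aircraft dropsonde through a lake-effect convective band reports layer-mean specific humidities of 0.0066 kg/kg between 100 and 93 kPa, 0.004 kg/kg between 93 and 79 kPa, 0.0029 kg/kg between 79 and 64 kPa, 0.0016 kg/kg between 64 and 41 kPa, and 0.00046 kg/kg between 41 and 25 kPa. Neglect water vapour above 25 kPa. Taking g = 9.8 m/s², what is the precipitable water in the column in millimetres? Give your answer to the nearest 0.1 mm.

PW ≈ 19.4 mm

Precipitable water is the column-integrated vapour mass per unit area: PW = (1/g) Σ q̄ Δp, with q in kg/kg and Δp in Pa (1 kg/m² of water = 1 mm).
Layer 100–93 kPa: Δp = 70 hPa = 7000 Pa, q̄ = 0.0066 kg/kg → 0.0066 × 7000 / 9.8 = 4.71 mm
Layer 93–79 kPa: Δp = 140 hPa = 14000 Pa, q̄ = 0.004 kg/kg → 0.004 × 14000 / 9.8 = 5.71 mm
Layer 79–64 kPa: Δp = 150 hPa = 15000 Pa, q̄ = 0.0029 kg/kg → 0.0029 × 15000 / 9.8 = 4.44 mm
Layer 64–41 kPa: Δp = 230 hPa = 23000 Pa, q̄ = 0.0016 kg/kg → 0.0016 × 23000 / 9.8 = 3.76 mm
Layer 41–25 kPa: Δp = 160 hPa = 16000 Pa, q̄ = 0.00046 kg/kg → 0.00046 × 16000 / 9.8 = 0.75 mm
PW = 4.71 + 5.71 + 4.44 + 3.76 + 0.75 = 19.37 ≈ 19.4 mm.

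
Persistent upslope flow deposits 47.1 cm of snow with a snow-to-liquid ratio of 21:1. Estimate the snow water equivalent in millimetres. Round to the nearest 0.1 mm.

SWE ≈ 22.4 mm

SWE = snow depth / ratio = 47.1 cm / 21 = 2.243 cm = 22.4 mm.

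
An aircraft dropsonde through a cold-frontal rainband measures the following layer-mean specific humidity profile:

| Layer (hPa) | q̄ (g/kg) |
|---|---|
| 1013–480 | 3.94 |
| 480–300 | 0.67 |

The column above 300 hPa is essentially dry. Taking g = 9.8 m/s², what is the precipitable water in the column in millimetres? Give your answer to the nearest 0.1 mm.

Precipitable water is the column-integrated vapour mass per unit area: PW = (1/g) Σ q̄ Δp, with q in kg/kg and Δp in Pa (1 kg/m² of water = 1 mm).
Layer 1013–480 hPa: Δp = 533 hPa = 53300 Pa, q̄ = 0.00394 kg/kg → 0.00394 × 53300 / 9.8 = 21.43 mm
Layer 480–300 hPa: Δp = 180 hPa = 18000 Pa, q̄ = 0.00067 kg/kg → 0.00067 × 18000 / 9.8 = 1.23 mm
PW = 21.43 + 1.23 = 22.66 ≈ 22.7 mm.

PW ≈ 22.7 mm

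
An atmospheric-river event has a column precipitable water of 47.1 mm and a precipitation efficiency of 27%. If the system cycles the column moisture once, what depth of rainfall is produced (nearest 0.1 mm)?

rainfall ≈ 12.7 mm

Rainfall = ε × PW = 0.27 × 47.1 = 12.7 mm.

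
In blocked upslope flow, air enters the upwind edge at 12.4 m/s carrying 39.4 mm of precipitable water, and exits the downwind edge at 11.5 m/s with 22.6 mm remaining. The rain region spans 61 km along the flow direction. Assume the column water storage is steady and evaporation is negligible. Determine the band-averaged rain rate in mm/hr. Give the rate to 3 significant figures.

R ≈ 13.5 mm/hr

Column moisture flux per unit crosswind length is F = V × PW.
Inflow: F_in = 12.4 × 39.4 = 488.56 mm·m/s
Outflow: F_out = 11.5 × 22.6 = 259.9 mm·m/s
Steady-state rate R = (F_in − F_out)/L = (488.56 − 259.9) / 61000 m = 3.749e-03 mm/s.
R = 3.749e-03 × 3600 = 13.5 mm/hr.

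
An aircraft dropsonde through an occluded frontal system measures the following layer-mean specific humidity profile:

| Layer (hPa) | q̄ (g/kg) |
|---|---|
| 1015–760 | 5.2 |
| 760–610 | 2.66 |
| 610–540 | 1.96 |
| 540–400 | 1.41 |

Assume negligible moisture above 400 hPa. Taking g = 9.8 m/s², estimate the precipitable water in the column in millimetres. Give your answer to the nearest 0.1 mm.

PW ≈ 21.0 mm

Precipitable water is the column-integrated vapour mass per unit area: PW = (1/g) Σ q̄ Δp, with q in kg/kg and Δp in Pa (1 kg/m² of water = 1 mm).
Layer 1015–760 hPa: Δp = 255 hPa = 25500 Pa, q̄ = 0.0052 kg/kg → 0.0052 × 25500 / 9.8 = 13.53 mm
Layer 760–610 hPa: Δp = 150 hPa = 15000 Pa, q̄ = 0.00266 kg/kg → 0.00266 × 15000 / 9.8 = 4.07 mm
Layer 610–540 hPa: Δp = 70 hPa = 7000 Pa, q̄ = 0.00196 kg/kg → 0.00196 × 7000 / 9.8 = 1.40 mm
Layer 540–400 hPa: Δp = 140 hPa = 14000 Pa, q̄ = 0.00141 kg/kg → 0.00141 × 14000 / 9.8 = 2.01 mm
PW = 13.53 + 4.07 + 1.40 + 2.01 = 21.01 ≈ 21.0 mm.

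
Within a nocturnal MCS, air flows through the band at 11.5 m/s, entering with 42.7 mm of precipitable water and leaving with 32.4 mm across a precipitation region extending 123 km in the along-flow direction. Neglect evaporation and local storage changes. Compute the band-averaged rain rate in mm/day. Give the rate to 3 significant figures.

Column moisture flux per unit crosswind length is F = V × PW.
Inflow: F_in = 11.5 × 42.7 = 491.05 mm·m/s
Outflow: F_out = 11.5 × 32.4 = 372.6 mm·m/s
Steady-state rate R = (F_in − F_out)/L = (491.05 − 372.6) / 123000 m = 9.630e-04 mm/s.
R = 9.630e-04 × 3600 × 24 = 83.2 mm/day.

R ≈ 83.2 mm/day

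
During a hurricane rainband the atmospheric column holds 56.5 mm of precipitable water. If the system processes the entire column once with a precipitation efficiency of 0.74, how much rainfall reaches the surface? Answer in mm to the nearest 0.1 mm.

rainfall ≈ 41.8 mm

Rainfall = ε × PW = 0.74 × 56.5 = 41.8 mm.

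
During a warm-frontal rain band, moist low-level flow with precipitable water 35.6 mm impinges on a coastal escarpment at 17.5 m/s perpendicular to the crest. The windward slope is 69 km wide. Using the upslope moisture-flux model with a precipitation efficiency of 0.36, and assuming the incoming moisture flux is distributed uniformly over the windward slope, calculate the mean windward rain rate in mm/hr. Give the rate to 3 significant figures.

Incoming column moisture flux per unit ridge length: F = V × PW = 17.5 × 35.6 = 623 mm·m/s.
Spread over the 69 km slope with efficiency ε = 0.36: R = ε·F/W = 0.36 × 623 / 69000 m = 3.250e-03 mm/s.
R = 3.250e-03 × 3600 = 11.7 mm/hr.

R ≈ 11.7 mm/hr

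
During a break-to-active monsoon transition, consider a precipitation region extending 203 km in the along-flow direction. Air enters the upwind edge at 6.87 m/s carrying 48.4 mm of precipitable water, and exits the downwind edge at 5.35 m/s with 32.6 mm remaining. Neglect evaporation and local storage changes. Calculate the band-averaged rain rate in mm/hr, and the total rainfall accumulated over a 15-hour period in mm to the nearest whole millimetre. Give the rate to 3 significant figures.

R ≈ 2.80 mm/hr; total ≈ 42 mm

Column moisture flux per unit crosswind length is F = V × PW.
Inflow: F_in = 6.87 × 48.4 = 332.508 mm·m/s
Outflow: F_out = 5.35 × 32.6 = 174.41 mm·m/s
Steady-state rate R = (F_in − F_out)/L = (332.508 − 174.41) / 203000 m = 7.788e-04 mm/s.
R = 7.788e-04 × 3600 = 2.80 mm/hr.
Over 15 h: total = 2.80 × 15 = 42 mm.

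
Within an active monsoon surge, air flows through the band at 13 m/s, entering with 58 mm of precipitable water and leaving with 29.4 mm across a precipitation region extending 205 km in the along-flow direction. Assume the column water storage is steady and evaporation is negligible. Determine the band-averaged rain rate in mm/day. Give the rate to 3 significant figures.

Column moisture flux per unit crosswind length is F = V × PW.
Inflow: F_in = 13 × 58 = 754 mm·m/s
Outflow: F_out = 13 × 29.4 = 382.2 mm·m/s
Steady-state rate R = (F_in − F_out)/L = (754 − 382.2) / 205000 m = 1.814e-03 mm/s.
R = 1.814e-03 × 3600 × 24 = 157 mm/day.

R ≈ 157 mm/day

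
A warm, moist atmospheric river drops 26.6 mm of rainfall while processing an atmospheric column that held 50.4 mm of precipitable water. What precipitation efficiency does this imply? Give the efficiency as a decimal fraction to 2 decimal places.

ε = rainfall / PW = 26.6 / 50.4 = 0.53.

ε ≈ 0.53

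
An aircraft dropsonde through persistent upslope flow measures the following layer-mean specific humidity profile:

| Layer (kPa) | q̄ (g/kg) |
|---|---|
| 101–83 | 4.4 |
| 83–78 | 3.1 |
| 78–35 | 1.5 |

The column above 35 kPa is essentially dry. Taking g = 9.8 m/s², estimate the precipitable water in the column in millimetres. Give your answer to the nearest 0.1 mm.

PW ≈ 16.2 mm

Precipitable water is the column-integrated vapour mass per unit area: PW = (1/g) Σ q̄ Δp, with q in kg/kg and Δp in Pa (1 kg/m² of water = 1 mm).
Layer 101–83 kPa: Δp = 180 hPa = 18000 Pa, q̄ = 0.0044 kg/kg → 0.0044 × 18000 / 9.8 = 8.08 mm
Layer 83–78 kPa: Δp = 50 hPa = 5000 Pa, q̄ = 0.0031 kg/kg → 0.0031 × 5000 / 9.8 = 1.58 mm
Layer 78–35 kPa: Δp = 430 hPa = 43000 Pa, q̄ = 0.0015 kg/kg → 0.0015 × 43000 / 9.8 = 6.58 mm
PW = 8.08 + 1.58 + 6.58 = 16.24 ≈ 16.2 mm.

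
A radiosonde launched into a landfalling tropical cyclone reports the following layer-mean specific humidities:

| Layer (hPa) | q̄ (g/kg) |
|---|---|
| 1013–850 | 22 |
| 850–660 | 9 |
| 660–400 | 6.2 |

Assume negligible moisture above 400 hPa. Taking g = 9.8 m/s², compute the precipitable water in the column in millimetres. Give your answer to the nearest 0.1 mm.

PW ≈ 70.5 mm

Precipitable water is the column-integrated vapour mass per unit area: PW = (1/g) Σ q̄ Δp, with q in kg/kg and Δp in Pa (1 kg/m² of water = 1 mm).
Layer 1013–850 hPa: Δp = 163 hPa = 16300 Pa, q̄ = 0.022 kg/kg → 0.022 × 16300 / 9.8 = 36.59 mm
Layer 850–660 hPa: Δp = 190 hPa = 19000 Pa, q̄ = 0.009 kg/kg → 0.009 × 19000 / 9.8 = 17.45 mm
Layer 660–400 hPa: Δp = 260 hPa = 26000 Pa, q̄ = 0.0062 kg/kg → 0.0062 × 26000 / 9.8 = 16.45 mm
PW = 36.59 + 17.45 + 16.45 = 70.49 ≈ 70.5 mm.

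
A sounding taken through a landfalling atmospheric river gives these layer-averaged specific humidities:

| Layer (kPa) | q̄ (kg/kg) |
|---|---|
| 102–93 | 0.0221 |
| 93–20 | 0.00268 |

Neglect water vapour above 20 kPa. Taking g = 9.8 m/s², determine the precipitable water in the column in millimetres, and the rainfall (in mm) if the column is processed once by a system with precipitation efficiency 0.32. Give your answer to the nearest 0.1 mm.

Precipitable water is the column-integrated vapour mass per unit area: PW = (1/g) Σ q̄ Δp, with q in kg/kg and Δp in Pa (1 kg/m² of water = 1 mm).
Layer 102–93 kPa: Δp = 90 hPa = 9000 Pa, q̄ = 0.0221 kg/kg → 0.0221 × 9000 / 9.8 = 20.30 mm
Layer 93–20 kPa: Δp = 730 hPa = 73000 Pa, q̄ = 0.00268 kg/kg → 0.00268 × 73000 / 9.8 = 19.96 mm
PW = 20.30 + 19.96 = 40.26 ≈ 40.3 mm.
Rainfall = ε × PW = 0.32 × 40.3 = 12.9 mm.

PW ≈ 40.3 mm; rainfall ≈ 12.9 mm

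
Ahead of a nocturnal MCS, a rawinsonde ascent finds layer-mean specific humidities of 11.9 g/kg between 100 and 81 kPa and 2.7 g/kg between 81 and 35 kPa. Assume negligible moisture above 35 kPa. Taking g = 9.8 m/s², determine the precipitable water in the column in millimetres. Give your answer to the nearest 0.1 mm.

Precipitable water is the column-integrated vapour mass per unit area: PW = (1/g) Σ q̄ Δp, with q in kg/kg and Δp in Pa (1 kg/m² of water = 1 mm).
Layer 100–81 kPa: Δp = 190 hPa = 19000 Pa, q̄ = 0.0119 kg/kg → 0.0119 × 19000 / 9.8 = 23.07 mm
Layer 81–35 kPa: Δp = 460 hPa = 46000 Pa, q̄ = 0.0027 kg/kg → 0.0027 × 46000 / 9.8 = 12.67 mm
PW = 23.07 + 12.67 = 35.74 ≈ 35.7 mm.

PW ≈ 35.7 mm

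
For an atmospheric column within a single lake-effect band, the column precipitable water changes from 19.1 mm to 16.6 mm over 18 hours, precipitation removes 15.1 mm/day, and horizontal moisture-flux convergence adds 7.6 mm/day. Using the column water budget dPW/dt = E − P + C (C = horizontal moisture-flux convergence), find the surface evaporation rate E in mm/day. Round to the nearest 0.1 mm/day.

dPW/dt = (16.6 − 19.1) mm / (18/24 day) = -3.333 mm/day.
E = dPW/dt + P − C = (-3.333) + 15.1 − (7.6) = 4.2 mm/day.

E ≈ 4.2 mm/day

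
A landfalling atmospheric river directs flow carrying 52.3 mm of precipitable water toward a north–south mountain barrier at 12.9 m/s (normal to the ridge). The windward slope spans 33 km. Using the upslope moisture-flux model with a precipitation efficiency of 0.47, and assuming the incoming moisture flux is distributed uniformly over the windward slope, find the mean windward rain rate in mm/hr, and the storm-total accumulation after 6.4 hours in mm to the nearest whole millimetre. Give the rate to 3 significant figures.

R ≈ 34.6 mm/hr; total ≈ 221 mm

Incoming column moisture flux per unit ridge length: F = V × PW = 12.9 × 52.3 = 674.67 mm·m/s.
Spread over the 33 km slope with efficiency ε = 0.47: R = ε·F/W = 0.47 × 674.67 / 33000 m = 9.609e-03 mm/s.
R = 9.609e-03 × 3600 = 34.6 mm/hr.
Over 6.4 h: total = 34.6 × 6.4 = 221.44 ≈ 221 mm.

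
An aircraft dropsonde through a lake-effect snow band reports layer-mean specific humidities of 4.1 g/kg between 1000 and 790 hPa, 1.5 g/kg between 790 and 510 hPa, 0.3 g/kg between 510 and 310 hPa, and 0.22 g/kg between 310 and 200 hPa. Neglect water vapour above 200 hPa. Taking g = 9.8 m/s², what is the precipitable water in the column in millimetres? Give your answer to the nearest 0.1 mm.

Precipitable water is the column-integrated vapour mass per unit area: PW = (1/g) Σ q̄ Δp, with q in kg/kg and Δp in Pa (1 kg/m² of water = 1 mm).
Layer 1000–790 hPa: Δp = 210 hPa = 21000 Pa, q̄ = 0.0041 kg/kg → 0.0041 × 21000 / 9.8 = 8.79 mm
Layer 790–510 hPa: Δp = 280 hPa = 28000 Pa, q̄ = 0.0015 kg/kg → 0.0015 × 28000 / 9.8 = 4.29 mm
Layer 510–310 hPa: Δp = 200 hPa = 20000 Pa, q̄ = 0.0003 kg/kg → 0.0003 × 20000 / 9.8 = 0.61 mm
Layer 310–200 hPa: Δp = 110 hPa = 11000 Pa, q̄ = 0.00022 kg/kg → 0.00022 × 11000 / 9.8 = 0.25 mm
PW = 8.79 + 4.29 + 0.61 + 0.25 = 13.94 ≈ 13.9 mm.

PW ≈ 13.9 mm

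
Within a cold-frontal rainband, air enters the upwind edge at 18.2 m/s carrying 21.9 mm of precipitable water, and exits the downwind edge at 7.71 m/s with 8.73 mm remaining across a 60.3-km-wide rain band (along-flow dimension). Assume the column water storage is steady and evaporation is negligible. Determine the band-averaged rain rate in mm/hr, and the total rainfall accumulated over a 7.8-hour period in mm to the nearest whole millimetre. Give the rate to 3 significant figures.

R ≈ 19.8 mm/hr; total ≈ 154 mm

Column moisture flux per unit crosswind length is F = V × PW.
Inflow: F_in = 18.2 × 21.9 = 398.58 mm·m/s
Outflow: F_out = 7.71 × 8.73 = 67.3083 mm·m/s
Steady-state rate R = (F_in − F_out)/L = (398.58 − 67.3083) / 60300 m = 5.494e-03 mm/s.
R = 5.494e-03 × 3600 = 19.8 mm/hr.
Over 7.8 h: total = 19.8 × 7.8 = 154.44 ≈ 154 mm.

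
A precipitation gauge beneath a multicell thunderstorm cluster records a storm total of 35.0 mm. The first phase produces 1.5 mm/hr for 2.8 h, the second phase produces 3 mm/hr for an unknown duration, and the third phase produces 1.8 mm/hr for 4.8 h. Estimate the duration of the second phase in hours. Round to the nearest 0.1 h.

Known phases: 1.5 × 2.8 + 1.8 × 4.8 = 4.2 + 8.64 = 12.84 mm.
Remaining depth = 35.0 − 12.84 = 22.16 mm.
Duration = 22.16 / 3 = 7.4 h.

duration ≈ 7.4 h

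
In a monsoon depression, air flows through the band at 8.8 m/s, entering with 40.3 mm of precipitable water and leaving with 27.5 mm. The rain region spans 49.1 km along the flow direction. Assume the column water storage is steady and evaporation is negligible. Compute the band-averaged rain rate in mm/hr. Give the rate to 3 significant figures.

R ≈ 8.26 mm/hr

Column moisture flux per unit crosswind length is F = V × PW.
Inflow: F_in = 8.8 × 40.3 = 354.64 mm·m/s
Outflow: F_out = 8.8 × 27.5 = 242 mm·m/s
Steady-state rate R = (F_in − F_out)/L = (354.64 − 242) / 49100 m = 2.294e-03 mm/s.
R = 2.294e-03 × 3600 = 8.26 mm/hr.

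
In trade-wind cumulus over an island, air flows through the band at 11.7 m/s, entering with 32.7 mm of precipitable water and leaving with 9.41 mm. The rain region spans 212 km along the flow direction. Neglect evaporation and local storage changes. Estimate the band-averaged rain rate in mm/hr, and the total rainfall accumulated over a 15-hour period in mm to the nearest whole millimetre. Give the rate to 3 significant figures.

R ≈ 4.63 mm/hr; total ≈ 69 mm

Column moisture flux per unit crosswind length is F = V × PW.
Inflow: F_in = 11.7 × 32.7 = 382.59 mm·m/s
Outflow: F_out = 11.7 × 9.41 = 110.097 mm·m/s
Steady-state rate R = (F_in − F_out)/L = (382.59 − 110.097) / 212000 m = 1.285e-03 mm/s.
R = 1.285e-03 × 3600 = 4.63 mm/hr.
Over 15 h: total = 4.63 × 15 = 69.45 ≈ 69 mm.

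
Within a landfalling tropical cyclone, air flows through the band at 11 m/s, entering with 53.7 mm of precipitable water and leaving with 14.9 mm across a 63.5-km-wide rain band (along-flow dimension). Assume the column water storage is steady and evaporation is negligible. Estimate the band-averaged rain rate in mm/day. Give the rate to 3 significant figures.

Column moisture flux per unit crosswind length is F = V × PW.
Inflow: F_in = 11 × 53.7 = 590.7 mm·m/s
Outflow: F_out = 11 × 14.9 = 163.9 mm·m/s
Steady-state rate R = (F_in − F_out)/L = (590.7 − 163.9) / 63500 m = 6.721e-03 mm/s.
R = 6.721e-03 × 3600 × 24 = 581 mm/day.

R ≈ 581 mm/day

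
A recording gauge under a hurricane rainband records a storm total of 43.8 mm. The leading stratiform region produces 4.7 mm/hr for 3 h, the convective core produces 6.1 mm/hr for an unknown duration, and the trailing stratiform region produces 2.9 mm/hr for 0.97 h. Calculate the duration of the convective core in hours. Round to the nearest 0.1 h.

duration ≈ 4.4 h

Known phases: 4.7 × 3 + 2.9 × 0.97 = 14.1 + 2.813 = 16.913 mm.
Remaining depth = 43.8 − 16.913 = 26.887 mm.
Duration = 26.887 / 6.1 = 4.4 h.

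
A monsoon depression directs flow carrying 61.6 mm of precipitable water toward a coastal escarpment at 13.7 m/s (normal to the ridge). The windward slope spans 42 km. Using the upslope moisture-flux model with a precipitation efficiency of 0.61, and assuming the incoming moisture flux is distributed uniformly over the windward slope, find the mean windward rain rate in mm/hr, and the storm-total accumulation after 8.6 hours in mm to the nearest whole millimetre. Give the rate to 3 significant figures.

R ≈ 44.1 mm/hr; total ≈ 379 mm

Incoming column moisture flux per unit ridge length: F = V × PW = 13.7 × 61.6 = 843.92 mm·m/s.
Spread over the 42 km slope with efficiency ε = 0.61: R = ε·F/W = 0.61 × 843.92 / 42000 m = 1.226e-02 mm/s.
R = 1.226e-02 × 3600 = 44.1 mm/hr.
Over 8.6 h: total = 44.1 × 8.6 = 379.26 ≈ 379 mm.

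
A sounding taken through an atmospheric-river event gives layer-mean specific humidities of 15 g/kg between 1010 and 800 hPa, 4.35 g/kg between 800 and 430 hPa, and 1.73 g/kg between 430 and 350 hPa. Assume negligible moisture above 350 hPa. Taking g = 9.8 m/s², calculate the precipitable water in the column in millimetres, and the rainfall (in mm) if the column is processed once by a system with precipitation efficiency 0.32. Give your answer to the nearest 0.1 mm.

PW ≈ 50.0 mm; rainfall ≈ 16.0 mm

Precipitable water is the column-integrated vapour mass per unit area: PW = (1/g) Σ q̄ Δp, with q in kg/kg and Δp in Pa (1 kg/m² of water = 1 mm).
Layer 1010–800 hPa: Δp = 210 hPa = 21000 Pa, q̄ = 0.015 kg/kg → 0.015 × 21000 / 9.8 = 32.14 mm
Layer 800–430 hPa: Δp = 370 hPa = 37000 Pa, q̄ = 0.00435 kg/kg → 0.00435 × 37000 / 9.8 = 16.42 mm
Layer 430–350 hPa: Δp = 80 hPa = 8000 Pa, q̄ = 0.00173 kg/kg → 0.00173 × 8000 / 9.8 = 1.41 mm
PW = 32.14 + 16.42 + 1.41 = 49.97 ≈ 50.0 mm.
Rainfall = ε × PW = 0.32 × 50.0 = 16.0 mm.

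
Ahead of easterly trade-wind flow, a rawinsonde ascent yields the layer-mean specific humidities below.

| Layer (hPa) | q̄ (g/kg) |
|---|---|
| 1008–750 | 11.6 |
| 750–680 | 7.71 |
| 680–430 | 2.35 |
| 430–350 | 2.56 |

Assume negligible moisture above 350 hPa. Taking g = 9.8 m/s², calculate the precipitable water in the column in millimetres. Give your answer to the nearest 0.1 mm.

PW ≈ 44.1 mm

Precipitable water is the column-integrated vapour mass per unit area: PW = (1/g) Σ q̄ Δp, with q in kg/kg and Δp in Pa (1 kg/m² of water = 1 mm).
Layer 1008–750 hPa: Δp = 258 hPa = 25800 Pa, q̄ = 0.0116 kg/kg → 0.0116 × 25800 / 9.8 = 30.54 mm
Layer 750–680 hPa: Δp = 70 hPa = 7000 Pa, q̄ = 0.00771 kg/kg → 0.00771 × 7000 / 9.8 = 5.51 mm
Layer 680–430 hPa: Δp = 250 hPa = 25000 Pa, q̄ = 0.00235 kg/kg → 0.00235 × 25000 / 9.8 = 5.99 mm
Layer 430–350 hPa: Δp = 80 hPa = 8000 Pa, q̄ = 0.00256 kg/kg → 0.00256 × 8000 / 9.8 = 2.09 mm
PW = 30.54 + 5.51 + 5.99 + 2.09 = 44.13 ≈ 44.1 mm.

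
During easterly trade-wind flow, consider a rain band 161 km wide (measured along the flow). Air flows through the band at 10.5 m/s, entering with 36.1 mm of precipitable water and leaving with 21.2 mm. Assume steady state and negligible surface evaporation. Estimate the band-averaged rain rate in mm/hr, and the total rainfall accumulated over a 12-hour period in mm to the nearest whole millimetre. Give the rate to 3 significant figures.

R ≈ 3.50 mm/hr; total ≈ 42 mm

Column moisture flux per unit crosswind length is F = V × PW.
Inflow: F_in = 10.5 × 36.1 = 379.05 mm·m/s
Outflow: F_out = 10.5 × 21.2 = 222.6 mm·m/s
Steady-state rate R = (F_in − F_out)/L = (379.05 − 222.6) / 161000 m = 9.717e-04 mm/s.
R = 9.717e-04 × 3600 = 3.50 mm/hr.
Over 12 h: total = 3.50 × 12 = 42 mm.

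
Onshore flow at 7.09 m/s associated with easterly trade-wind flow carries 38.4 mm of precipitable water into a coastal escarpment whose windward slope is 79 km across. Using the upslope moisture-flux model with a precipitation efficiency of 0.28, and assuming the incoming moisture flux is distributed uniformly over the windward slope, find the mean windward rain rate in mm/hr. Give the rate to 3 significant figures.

R ≈ 3.47 mm/hr

Incoming column moisture flux per unit ridge length: F = V × PW = 7.09 × 38.4 = 272.256 mm·m/s.
Spread over the 79 km slope with efficiency ε = 0.28: R = ε·F/W = 0.28 × 272.256 / 79000 m = 9.650e-04 mm/s.
R = 9.650e-04 × 3600 = 3.47 mm/hr.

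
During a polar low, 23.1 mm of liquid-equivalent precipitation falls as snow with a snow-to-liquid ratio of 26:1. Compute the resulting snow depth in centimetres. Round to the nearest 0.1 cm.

Snow depth = liquid × ratio = 23.1 mm × 26 = 600.6 mm = 60.1 cm.

snow depth ≈ 60.1 cm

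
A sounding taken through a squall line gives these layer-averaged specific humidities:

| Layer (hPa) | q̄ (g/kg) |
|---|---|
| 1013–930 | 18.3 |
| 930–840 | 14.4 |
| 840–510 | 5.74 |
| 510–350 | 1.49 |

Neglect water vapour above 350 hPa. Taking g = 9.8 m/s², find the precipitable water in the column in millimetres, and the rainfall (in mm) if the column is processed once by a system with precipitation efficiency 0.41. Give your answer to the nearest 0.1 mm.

PW ≈ 50.5 mm; rainfall ≈ 20.7 mm

Precipitable water is the column-integrated vapour mass per unit area: PW = (1/g) Σ q̄ Δp, with q in kg/kg and Δp in Pa (1 kg/m² of water = 1 mm).
Layer 1013–930 hPa: Δp = 83 hPa = 8300 Pa, q̄ = 0.0183 kg/kg → 0.0183 × 8300 / 9.8 = 15.50 mm
Layer 930–840 hPa: Δp = 90 hPa = 9000 Pa, q̄ = 0.0144 kg/kg → 0.0144 × 9000 / 9.8 = 13.22 mm
Layer 840–510 hPa: Δp = 330 hPa = 33000 Pa, q̄ = 0.00574 kg/kg → 0.00574 × 33000 / 9.8 = 19.33 mm
Layer 510–350 hPa: Δp = 160 hPa = 16000 Pa, q̄ = 0.00149 kg/kg → 0.00149 × 16000 / 9.8 = 2.43 mm
PW = 15.50 + 13.22 + 19.33 + 2.43 = 50.48 ≈ 50.5 mm.
Rainfall = ε × PW = 0.41 × 50.5 = 20.7 mm.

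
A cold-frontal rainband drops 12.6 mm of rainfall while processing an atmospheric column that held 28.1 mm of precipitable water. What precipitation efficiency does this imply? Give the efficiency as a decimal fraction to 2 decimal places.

ε = rainfall / PW = 12.6 / 28.1 = 0.45.

ε ≈ 0.45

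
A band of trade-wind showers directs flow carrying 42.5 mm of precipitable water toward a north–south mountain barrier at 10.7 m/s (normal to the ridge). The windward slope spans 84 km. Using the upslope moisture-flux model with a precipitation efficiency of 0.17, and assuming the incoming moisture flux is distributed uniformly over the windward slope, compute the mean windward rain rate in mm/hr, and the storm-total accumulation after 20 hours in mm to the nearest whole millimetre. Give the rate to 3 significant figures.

Incoming column moisture flux per unit ridge length: F = V × PW = 10.7 × 42.5 = 454.75 mm·m/s.
Spread over the 84 km slope with efficiency ε = 0.17: R = ε·F/W = 0.17 × 454.75 / 84000 m = 9.203e-04 mm/s.
R = 9.203e-04 × 3600 = 3.31 mm/hr.
Over 20 h: total = 3.31 × 20 = 66.2 ≈ 66 mm.

R ≈ 3.31 mm/hr; total ≈ 66 mm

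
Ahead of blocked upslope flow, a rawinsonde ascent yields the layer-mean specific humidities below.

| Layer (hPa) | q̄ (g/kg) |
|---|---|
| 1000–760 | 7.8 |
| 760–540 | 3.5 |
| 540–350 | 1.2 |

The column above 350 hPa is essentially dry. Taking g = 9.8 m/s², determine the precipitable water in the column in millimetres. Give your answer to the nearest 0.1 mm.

Precipitable water is the column-integrated vapour mass per unit area: PW = (1/g) Σ q̄ Δp, with q in kg/kg and Δp in Pa (1 kg/m² of water = 1 mm).
Layer 1000–760 hPa: Δp = 240 hPa = 24000 Pa, q̄ = 0.0078 kg/kg → 0.0078 × 24000 / 9.8 = 19.10 mm
Layer 760–540 hPa: Δp = 220 hPa = 22000 Pa, q̄ = 0.0035 kg/kg → 0.0035 × 22000 / 9.8 = 7.86 mm
Layer 540–350 hPa: Δp = 190 hPa = 19000 Pa, q̄ = 0.0012 kg/kg → 0.0012 × 19000 / 9.8 = 2.33 mm
PW = 19.10 + 7.86 + 2.33 = 29.29 ≈ 29.3 mm.

PW ≈ 29.3 mm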